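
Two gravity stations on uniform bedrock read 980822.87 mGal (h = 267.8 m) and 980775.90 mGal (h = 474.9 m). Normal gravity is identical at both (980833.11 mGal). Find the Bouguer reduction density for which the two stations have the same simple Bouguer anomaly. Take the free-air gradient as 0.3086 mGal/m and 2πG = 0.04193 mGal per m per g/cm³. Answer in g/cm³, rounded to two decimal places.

Δg_obs = 980775.90 − 980822.87 = -46.97 mGal over Δh = 474.9 − 267.8 = 207.1 m
Equal Bouguer anomalies ⇒ Δg_obs + (0.3086 − 0.04193ρ)·Δh = 0
0.3086 − 0.04193ρ = −Δg_obs/Δh = 0.22680
ρ = (0.3086 − 0.22680) / 0.04193 = 1.95 g/cm³

1.95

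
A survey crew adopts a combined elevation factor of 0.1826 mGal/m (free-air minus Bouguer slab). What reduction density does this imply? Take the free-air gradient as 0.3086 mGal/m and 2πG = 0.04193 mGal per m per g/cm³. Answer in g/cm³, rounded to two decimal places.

3.01

0.1826 = 0.3086 − 0.04193 × ρ
ρ = (0.3086 − 0.1826) / 0.04193 = 3.01 g/cm³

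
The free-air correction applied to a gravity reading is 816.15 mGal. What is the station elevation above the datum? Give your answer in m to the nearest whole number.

2645

h = 816.15 / 0.3086 = 2644.69 m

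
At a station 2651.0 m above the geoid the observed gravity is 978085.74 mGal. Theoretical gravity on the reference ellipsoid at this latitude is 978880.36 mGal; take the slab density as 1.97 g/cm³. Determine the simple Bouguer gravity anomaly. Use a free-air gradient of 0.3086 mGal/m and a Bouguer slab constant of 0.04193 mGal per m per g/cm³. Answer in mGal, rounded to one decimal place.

Free-air correction = 0.3086 × 2651.0 = 818.10 mGal
Free-air anomaly = 978085.74 − 978880.36 + (818.10) = 23.48 mGal
Bouguer slab correction = 0.04193 × 1.97 × 2651.0 = 218.98 mGal
Simple Bouguer anomaly = 23.48 − (218.98) = -195.50 mGal

-195.5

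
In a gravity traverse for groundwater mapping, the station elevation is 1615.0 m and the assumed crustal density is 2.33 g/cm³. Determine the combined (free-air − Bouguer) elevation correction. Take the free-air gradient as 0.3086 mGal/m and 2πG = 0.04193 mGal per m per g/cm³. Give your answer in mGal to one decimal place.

Combined gradient = 0.3086 − 0.04193 × 2.33 = 0.2109031 mGal/m
Combined elevation correction = 0.2109031 × 1615.0 = 340.6 mGal

340.6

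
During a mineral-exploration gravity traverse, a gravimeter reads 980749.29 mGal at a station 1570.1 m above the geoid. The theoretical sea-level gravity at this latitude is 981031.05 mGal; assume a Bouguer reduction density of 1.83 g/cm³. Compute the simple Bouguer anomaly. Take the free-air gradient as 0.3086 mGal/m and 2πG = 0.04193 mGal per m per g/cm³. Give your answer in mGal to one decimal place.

82.3

Free-air correction = 0.3086 × 1570.1 = 484.53 mGal
Free-air anomaly = 980749.29 − 981031.05 + (484.53) = 202.77 mGal
Bouguer slab correction = 0.04193 × 1.83 × 1570.1 = 120.48 mGal
Simple Bouguer anomaly = 202.77 − (120.48) = 82.29 mGal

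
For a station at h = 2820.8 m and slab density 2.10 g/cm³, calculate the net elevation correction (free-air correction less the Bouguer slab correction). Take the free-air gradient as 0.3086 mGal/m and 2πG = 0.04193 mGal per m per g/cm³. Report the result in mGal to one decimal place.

Combined gradient = 0.3086 − 0.04193 × 2.10 = 0.2205470 mGal/m
Combined elevation correction = 0.2205470 × 2820.8 = 622.1 mGal

622.1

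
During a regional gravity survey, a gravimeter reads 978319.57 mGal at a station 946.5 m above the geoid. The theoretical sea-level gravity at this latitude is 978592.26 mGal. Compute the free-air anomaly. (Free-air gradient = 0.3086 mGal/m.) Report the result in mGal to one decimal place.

19.4

Free-air correction = 0.3086 × 946.5 = 292.09 mGal
Free-air anomaly = 978319.57 − 978592.26 + (292.09) = 19.40 mGal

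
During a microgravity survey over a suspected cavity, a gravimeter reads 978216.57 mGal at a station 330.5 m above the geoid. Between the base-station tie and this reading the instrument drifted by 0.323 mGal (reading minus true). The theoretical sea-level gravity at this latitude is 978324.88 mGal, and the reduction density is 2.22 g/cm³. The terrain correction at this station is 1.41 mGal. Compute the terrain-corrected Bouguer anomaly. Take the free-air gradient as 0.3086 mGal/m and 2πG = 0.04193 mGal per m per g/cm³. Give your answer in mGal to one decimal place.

-36.0

Drift-corrected reading = 978216.57 − (0.323) = 978216.247 mGal
Free-air correction = 0.3086 × 330.5 = 101.99 mGal
Free-air anomaly = 978216.247 − 978324.88 + (101.99) = -6.643 mGal
Bouguer slab correction = 0.04193 × 2.22 × 330.5 = 30.76 mGal
Simple Bouguer anomaly = -6.643 − (30.76) = -37.403 mGal
Complete Bouguer anomaly = -37.403 + 1.41 = -35.993 mGal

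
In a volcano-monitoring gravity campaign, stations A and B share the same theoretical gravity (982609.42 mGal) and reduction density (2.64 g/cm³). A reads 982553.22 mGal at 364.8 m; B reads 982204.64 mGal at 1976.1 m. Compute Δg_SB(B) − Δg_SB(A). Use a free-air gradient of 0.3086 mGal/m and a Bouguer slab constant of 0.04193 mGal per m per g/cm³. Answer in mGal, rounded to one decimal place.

Δg_SB(A) = 982553.22 − 982609.42 + 0.3086×364.8 − 0.04193×2.64×364.8 = 16.00 mGal
Δg_SB(B) = 982204.64 − 982609.42 + 0.3086×1976.1 − 0.04193×2.64×1976.1 = -13.70 mGal
Difference = -13.70 − (16.00) = -29.70 mGal

-29.7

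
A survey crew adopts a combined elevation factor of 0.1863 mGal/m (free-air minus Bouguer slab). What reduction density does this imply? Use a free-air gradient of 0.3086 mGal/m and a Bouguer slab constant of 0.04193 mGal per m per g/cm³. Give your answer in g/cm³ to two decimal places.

2.92

0.1863 = 0.3086 − 0.04193 × ρ
ρ = (0.3086 − 0.1863) / 0.04193 = 2.92 g/cm³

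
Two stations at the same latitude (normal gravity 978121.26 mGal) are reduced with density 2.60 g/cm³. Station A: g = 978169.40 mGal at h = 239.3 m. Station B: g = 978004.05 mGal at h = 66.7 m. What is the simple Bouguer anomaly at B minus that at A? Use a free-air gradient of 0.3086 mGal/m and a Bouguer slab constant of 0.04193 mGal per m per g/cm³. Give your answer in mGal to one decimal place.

-199.8

Δg_SB(A) = 978169.40 − 978121.26 + 0.3086×239.3 − 0.04193×2.60×239.3 = 95.90 mGal
Δg_SB(B) = 978004.05 − 978121.26 + 0.3086×66.7 − 0.04193×2.60×66.7 = -103.90 mGal
Difference = -103.90 − (95.90) = -199.80 mGal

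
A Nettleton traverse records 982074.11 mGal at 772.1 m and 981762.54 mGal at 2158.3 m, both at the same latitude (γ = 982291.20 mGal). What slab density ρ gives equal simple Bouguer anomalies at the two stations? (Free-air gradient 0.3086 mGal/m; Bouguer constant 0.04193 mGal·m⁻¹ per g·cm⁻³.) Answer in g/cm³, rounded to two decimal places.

2.00

Δg_obs = 981762.54 − 982074.11 = -311.57 mGal over Δh = 2158.3 − 772.1 = 1386.2 m
Equal Bouguer anomalies ⇒ Δg_obs + (0.3086 − 0.04193ρ)·Δh = 0
0.3086 − 0.04193ρ = −Δg_obs/Δh = 0.22477
ρ = (0.3086 − 0.22477) / 0.04193 = 2.00 g/cm³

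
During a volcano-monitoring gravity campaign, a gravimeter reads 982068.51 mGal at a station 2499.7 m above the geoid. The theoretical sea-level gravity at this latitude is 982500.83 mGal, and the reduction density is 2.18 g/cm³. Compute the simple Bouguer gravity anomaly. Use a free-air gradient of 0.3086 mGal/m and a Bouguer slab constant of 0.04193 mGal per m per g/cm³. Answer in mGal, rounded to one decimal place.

Free-air correction = 0.3086 × 2499.7 = 771.41 mGal
Free-air anomaly = 982068.51 − 982500.83 + (771.41) = 339.09 mGal
Bouguer slab correction = 0.04193 × 2.18 × 2499.7 = 228.49 mGal
Simple Bouguer anomaly = 339.09 − (228.49) = 110.60 mGal

110.6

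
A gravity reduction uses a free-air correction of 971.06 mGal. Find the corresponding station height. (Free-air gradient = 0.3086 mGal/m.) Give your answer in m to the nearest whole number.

h = 971.06 / 0.3086 = 3146.66 m

3147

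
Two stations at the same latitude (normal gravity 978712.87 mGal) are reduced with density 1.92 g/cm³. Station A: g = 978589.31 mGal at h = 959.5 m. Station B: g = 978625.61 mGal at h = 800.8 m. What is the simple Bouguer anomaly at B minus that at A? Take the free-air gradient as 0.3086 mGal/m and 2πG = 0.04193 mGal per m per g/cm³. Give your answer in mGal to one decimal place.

0.1

Δg_SB(A) = 978589.31 − 978712.87 + 0.3086×959.5 − 0.04193×1.92×959.5 = 95.30 mGal
Δg_SB(B) = 978625.61 − 978712.87 + 0.3086×800.8 − 0.04193×1.92×800.8 = 95.40 mGal
Difference = 95.40 − (95.30) = 0.10 mGal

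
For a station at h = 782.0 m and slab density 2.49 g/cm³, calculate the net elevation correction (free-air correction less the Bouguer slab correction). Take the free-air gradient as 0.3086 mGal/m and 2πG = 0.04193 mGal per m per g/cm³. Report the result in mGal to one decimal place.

159.7

Combined gradient = 0.3086 − 0.04193 × 2.49 = 0.2041943 mGal/m
Combined elevation correction = 0.2041943 × 782.0 = 159.7 mGal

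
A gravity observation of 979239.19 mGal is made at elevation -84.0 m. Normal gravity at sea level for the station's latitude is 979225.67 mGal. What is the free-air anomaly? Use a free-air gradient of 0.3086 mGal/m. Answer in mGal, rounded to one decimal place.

-12.4

Free-air correction = 0.3086 × -84.0 = -25.92 mGal
Free-air anomaly = 979239.19 − 979225.67 + (-25.92) = -12.40 mGal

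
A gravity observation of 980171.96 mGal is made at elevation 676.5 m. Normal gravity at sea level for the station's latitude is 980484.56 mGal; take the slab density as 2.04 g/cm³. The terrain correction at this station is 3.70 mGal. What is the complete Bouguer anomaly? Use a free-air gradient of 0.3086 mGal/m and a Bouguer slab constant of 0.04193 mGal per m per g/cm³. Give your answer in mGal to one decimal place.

-158.0

Free-air correction = 0.3086 × 676.5 = 208.77 mGal
Free-air anomaly = 980171.96 − 980484.56 + (208.77) = -103.83 mGal
Bouguer slab correction = 0.04193 × 2.04 × 676.5 = 57.87 mGal
Simple Bouguer anomaly = -103.83 − (57.87) = -161.70 mGal
Complete Bouguer anomaly = -161.70 + 3.70 = -158.00 mGal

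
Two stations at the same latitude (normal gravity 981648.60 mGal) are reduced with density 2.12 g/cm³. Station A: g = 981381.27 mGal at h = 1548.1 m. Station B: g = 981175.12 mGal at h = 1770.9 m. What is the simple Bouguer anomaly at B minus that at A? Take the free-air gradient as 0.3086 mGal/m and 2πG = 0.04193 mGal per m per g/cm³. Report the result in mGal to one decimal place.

-157.2

Δg_SB(A) = 981381.27 − 981648.60 + 0.3086×1548.1 − 0.04193×2.12×1548.1 = 72.80 mGal
Δg_SB(B) = 981175.12 − 981648.60 + 0.3086×1770.9 − 0.04193×2.12×1770.9 = -84.40 mGal
Difference = -84.40 − (72.80) = -157.20 mGal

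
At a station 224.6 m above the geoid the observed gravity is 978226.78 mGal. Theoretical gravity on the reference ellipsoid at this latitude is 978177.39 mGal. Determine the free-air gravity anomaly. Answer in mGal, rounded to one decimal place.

118.7

Free-air correction = 0.3086 × 224.6 = 69.31 mGal
Free-air anomaly = 978226.78 − 978177.39 + (69.31) = 118.70 mGal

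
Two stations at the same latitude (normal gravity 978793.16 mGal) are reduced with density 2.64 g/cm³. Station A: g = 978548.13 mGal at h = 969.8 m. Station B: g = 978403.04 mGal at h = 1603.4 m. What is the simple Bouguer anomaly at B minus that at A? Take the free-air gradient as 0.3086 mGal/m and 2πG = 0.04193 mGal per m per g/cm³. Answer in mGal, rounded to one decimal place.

-19.7

Δg_SB(A) = 978548.13 − 978793.16 + 0.3086×969.8 − 0.04193×2.64×969.8 = -53.10 mGal
Δg_SB(B) = 978403.04 − 978793.16 + 0.3086×1603.4 − 0.04193×2.64×1603.4 = -72.80 mGal
Difference = -72.80 − (-53.10) = -19.70 mGal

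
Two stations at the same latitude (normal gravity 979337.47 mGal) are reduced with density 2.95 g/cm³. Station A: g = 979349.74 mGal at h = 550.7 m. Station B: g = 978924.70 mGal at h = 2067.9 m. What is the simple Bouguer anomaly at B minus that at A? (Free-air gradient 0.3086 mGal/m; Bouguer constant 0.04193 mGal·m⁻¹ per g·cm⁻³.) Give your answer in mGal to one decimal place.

Δg_SB(A) = 979349.74 − 979337.47 + 0.3086×550.7 − 0.04193×2.95×550.7 = 114.10 mGal
Δg_SB(B) = 978924.70 − 979337.47 + 0.3086×2067.9 − 0.04193×2.95×2067.9 = -30.40 mGal
Difference = -30.40 − (114.10) = -144.50 mGal

-144.5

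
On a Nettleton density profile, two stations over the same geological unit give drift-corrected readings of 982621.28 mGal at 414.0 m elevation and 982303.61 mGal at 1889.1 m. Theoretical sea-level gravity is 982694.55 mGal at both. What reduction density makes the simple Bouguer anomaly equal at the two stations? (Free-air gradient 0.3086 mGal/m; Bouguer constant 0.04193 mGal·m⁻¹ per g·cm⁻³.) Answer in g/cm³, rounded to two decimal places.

2.22

Δg_obs = 982303.61 − 982621.28 = -317.67 mGal over Δh = 1889.1 − 414.0 = 1475.1 m
Equal Bouguer anomalies ⇒ Δg_obs + (0.3086 − 0.04193ρ)·Δh = 0
0.3086 − 0.04193ρ = −Δg_obs/Δh = 0.21535
ρ = (0.3086 − 0.21535) / 0.04193 = 2.22 g/cm³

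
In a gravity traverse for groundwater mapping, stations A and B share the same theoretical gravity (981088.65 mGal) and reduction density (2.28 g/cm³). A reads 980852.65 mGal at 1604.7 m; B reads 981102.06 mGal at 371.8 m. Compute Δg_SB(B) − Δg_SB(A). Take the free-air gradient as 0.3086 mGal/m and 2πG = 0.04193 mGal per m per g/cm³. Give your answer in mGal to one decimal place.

Δg_SB(A) = 980852.65 − 981088.65 + 0.3086×1604.7 − 0.04193×2.28×1604.7 = 105.80 mGal
Δg_SB(B) = 981102.06 − 981088.65 + 0.3086×371.8 − 0.04193×2.28×371.8 = 92.60 mGal
Difference = 92.60 − (105.80) = -13.20 mGal

-13.2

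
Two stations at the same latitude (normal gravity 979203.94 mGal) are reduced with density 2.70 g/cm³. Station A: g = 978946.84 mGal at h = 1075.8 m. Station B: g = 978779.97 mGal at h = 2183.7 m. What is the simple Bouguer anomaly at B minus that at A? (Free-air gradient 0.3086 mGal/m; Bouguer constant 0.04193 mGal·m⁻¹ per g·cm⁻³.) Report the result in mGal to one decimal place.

Δg_SB(A) = 978946.84 − 979203.94 + 0.3086×1075.8 − 0.04193×2.70×1075.8 = -46.90 mGal
Δg_SB(B) = 978779.97 − 979203.94 + 0.3086×2183.7 − 0.04193×2.70×2183.7 = 2.70 mGal
Difference = 2.70 − (-46.90) = 49.60 mGal

49.6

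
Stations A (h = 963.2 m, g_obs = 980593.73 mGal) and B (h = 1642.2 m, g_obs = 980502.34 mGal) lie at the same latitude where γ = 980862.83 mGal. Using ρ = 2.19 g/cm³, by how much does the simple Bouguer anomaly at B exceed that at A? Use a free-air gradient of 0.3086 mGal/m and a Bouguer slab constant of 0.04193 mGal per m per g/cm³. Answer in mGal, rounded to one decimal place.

55.8

Δg_SB(A) = 980593.73 − 980862.83 + 0.3086×963.2 − 0.04193×2.19×963.2 = -60.30 mGal
Δg_SB(B) = 980502.34 − 980862.83 + 0.3086×1642.2 − 0.04193×2.19×1642.2 = -4.50 mGal
Difference = -4.50 − (-60.30) = 55.80 mGal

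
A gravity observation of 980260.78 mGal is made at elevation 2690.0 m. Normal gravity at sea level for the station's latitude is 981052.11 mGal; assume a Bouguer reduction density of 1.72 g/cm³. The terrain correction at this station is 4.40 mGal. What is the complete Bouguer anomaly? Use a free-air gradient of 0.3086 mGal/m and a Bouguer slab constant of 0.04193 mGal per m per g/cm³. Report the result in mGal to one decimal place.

Free-air correction = 0.3086 × 2690.0 = 830.13 mGal
Free-air anomaly = 980260.78 − 981052.11 + (830.13) = 38.80 mGal
Bouguer slab correction = 0.04193 × 1.72 × 2690.0 = 194.00 mGal
Simple Bouguer anomaly = 38.80 − (194.00) = -155.20 mGal
Complete Bouguer anomaly = -155.20 + 4.40 = -150.80 mGal

-150.8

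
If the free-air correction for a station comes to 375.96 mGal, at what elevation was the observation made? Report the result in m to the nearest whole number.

h = 375.96 / 0.3086 = 1218.28 m

1218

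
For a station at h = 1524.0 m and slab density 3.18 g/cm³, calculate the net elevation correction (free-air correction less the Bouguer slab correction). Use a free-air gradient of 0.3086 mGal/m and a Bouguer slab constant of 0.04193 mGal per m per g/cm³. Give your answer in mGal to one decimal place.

267.1

Combined gradient = 0.3086 − 0.04193 × 3.18 = 0.1752626 mGal/m
Combined elevation correction = 0.1752626 × 1524.0 = 267.1 mGal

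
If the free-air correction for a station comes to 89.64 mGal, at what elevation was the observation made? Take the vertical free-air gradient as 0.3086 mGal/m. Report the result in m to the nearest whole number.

290

h = 89.64 / 0.3086 = 290.47 m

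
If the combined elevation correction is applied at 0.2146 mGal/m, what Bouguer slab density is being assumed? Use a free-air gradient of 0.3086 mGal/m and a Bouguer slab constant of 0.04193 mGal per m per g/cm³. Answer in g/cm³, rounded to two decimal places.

0.2146 = 0.3086 − 0.04193 × ρ
ρ = (0.3086 − 0.2146) / 0.04193 = 2.24 g/cm³

2.24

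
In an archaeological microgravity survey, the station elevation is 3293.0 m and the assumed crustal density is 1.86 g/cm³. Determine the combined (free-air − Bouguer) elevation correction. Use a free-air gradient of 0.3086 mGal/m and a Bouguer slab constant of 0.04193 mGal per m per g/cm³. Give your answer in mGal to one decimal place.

759.4

Combined gradient = 0.3086 − 0.04193 × 1.86 = 0.2306102 mGal/m
Combined elevation correction = 0.2306102 × 3293.0 = 759.4 mGal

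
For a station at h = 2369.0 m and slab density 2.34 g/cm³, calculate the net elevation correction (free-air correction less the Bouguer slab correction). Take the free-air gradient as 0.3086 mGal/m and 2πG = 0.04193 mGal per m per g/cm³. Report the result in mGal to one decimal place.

498.6

Combined gradient = 0.3086 − 0.04193 × 2.34 = 0.2104838 mGal/m
Combined elevation correction = 0.2104838 × 2369.0 = 498.6 mGal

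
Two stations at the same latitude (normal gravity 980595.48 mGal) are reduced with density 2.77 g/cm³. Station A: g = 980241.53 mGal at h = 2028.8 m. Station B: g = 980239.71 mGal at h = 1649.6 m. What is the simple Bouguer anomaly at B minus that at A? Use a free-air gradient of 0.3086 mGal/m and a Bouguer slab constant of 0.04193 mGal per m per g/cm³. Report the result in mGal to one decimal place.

-74.8

Δg_SB(A) = 980241.53 − 980595.48 + 0.3086×2028.8 − 0.04193×2.77×2028.8 = 36.50 mGal
Δg_SB(B) = 980239.71 − 980595.48 + 0.3086×1649.6 − 0.04193×2.77×1649.6 = -38.30 mGal
Difference = -38.30 − (36.50) = -74.80 mGal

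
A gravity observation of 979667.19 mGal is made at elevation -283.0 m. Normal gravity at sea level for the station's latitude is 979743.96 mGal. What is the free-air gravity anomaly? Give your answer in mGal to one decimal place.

-164.1

Free-air correction = 0.3086 × -283.0 = -87.33 mGal
Free-air anomaly = 979667.19 − 979743.96 + (-87.33) = -164.10 mGal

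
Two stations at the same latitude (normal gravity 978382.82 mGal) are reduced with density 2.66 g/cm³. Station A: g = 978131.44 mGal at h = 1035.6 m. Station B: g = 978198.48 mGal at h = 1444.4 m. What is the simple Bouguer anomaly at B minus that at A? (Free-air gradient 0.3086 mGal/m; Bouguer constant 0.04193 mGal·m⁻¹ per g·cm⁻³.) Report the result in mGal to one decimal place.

Δg_SB(A) = 978131.44 − 978382.82 + 0.3086×1035.6 − 0.04193×2.66×1035.6 = -47.30 mGal
Δg_SB(B) = 978198.48 − 978382.82 + 0.3086×1444.4 − 0.04193×2.66×1444.4 = 100.30 mGal
Difference = 100.30 − (-47.30) = 147.60 mGal

147.6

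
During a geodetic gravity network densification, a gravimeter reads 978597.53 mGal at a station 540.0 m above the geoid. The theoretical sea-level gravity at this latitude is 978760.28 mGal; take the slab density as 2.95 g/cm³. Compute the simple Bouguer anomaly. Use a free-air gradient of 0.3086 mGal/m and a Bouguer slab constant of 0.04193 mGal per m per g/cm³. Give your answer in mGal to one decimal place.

Free-air correction = 0.3086 × 540.0 = 166.64 mGal
Free-air anomaly = 978597.53 − 978760.28 + (166.64) = 3.89 mGal
Bouguer slab correction = 0.04193 × 2.95 × 540.0 = 66.79 mGal
Simple Bouguer anomaly = 3.89 − (66.79) = -62.90 mGal

-62.9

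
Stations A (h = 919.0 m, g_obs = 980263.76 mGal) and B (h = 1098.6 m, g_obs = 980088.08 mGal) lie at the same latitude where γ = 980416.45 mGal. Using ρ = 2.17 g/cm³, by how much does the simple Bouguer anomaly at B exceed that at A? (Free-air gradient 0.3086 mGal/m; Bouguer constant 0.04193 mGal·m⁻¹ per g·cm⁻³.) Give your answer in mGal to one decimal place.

Δg_SB(A) = 980263.76 − 980416.45 + 0.3086×919.0 − 0.04193×2.17×919.0 = 47.30 mGal
Δg_SB(B) = 980088.08 − 980416.45 + 0.3086×1098.6 − 0.04193×2.17×1098.6 = -89.30 mGal
Difference = -89.30 − (47.30) = -136.60 mGal

-136.6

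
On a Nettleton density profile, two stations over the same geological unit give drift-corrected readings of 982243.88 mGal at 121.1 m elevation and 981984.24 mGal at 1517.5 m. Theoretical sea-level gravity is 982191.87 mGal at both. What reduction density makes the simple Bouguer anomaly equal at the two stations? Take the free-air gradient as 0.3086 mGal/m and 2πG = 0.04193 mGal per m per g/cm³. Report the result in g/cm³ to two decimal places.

Δg_obs = 981984.24 − 982243.88 = -259.64 mGal over Δh = 1517.5 − 121.1 = 1396.4 m
Equal Bouguer anomalies ⇒ Δg_obs + (0.3086 − 0.04193ρ)·Δh = 0
0.3086 − 0.04193ρ = −Δg_obs/Δh = 0.18594
ρ = (0.3086 − 0.18594) / 0.04193 = 2.93 g/cm³

2.93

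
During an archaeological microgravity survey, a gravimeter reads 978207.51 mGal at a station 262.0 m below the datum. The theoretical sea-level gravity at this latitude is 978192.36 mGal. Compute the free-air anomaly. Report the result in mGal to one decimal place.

Free-air correction = 0.3086 × -262.0 = -80.85 mGal
Free-air anomaly = 978207.51 − 978192.36 + (-80.85) = -65.70 mGal

-65.7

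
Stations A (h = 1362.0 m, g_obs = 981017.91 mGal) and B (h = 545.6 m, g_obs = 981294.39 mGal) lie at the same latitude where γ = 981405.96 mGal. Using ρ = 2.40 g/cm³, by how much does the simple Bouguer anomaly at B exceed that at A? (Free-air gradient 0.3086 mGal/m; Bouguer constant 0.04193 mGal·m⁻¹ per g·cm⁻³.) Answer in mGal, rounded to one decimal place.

106.7

Δg_SB(A) = 981017.91 − 981405.96 + 0.3086×1362.0 − 0.04193×2.40×1362.0 = -104.80 mGal
Δg_SB(B) = 981294.39 − 981405.96 + 0.3086×545.6 − 0.04193×2.40×545.6 = 1.90 mGal
Difference = 1.90 − (-104.80) = 106.70 mGal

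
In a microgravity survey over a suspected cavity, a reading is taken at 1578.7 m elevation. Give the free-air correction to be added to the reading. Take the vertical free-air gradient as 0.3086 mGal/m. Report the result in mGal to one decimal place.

487.2

Free-air correction = 0.3086 × 1578.7 = 487.2 mGal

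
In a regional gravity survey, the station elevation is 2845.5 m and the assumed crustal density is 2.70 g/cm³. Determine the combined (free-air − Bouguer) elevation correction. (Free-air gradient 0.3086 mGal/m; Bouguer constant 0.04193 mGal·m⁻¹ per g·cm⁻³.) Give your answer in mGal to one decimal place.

556.0

Combined gradient = 0.3086 − 0.04193 × 2.70 = 0.1953890 mGal/m
Combined elevation correction = 0.1953890 × 2845.5 = 556.0 mGal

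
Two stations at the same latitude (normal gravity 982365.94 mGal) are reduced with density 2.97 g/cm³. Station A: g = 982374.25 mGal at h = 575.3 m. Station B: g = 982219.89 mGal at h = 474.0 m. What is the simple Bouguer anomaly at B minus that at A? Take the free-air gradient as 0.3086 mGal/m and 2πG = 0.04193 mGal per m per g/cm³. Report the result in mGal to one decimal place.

-173.0

Δg_SB(A) = 982374.25 − 982365.94 + 0.3086×575.3 − 0.04193×2.97×575.3 = 114.20 mGal
Δg_SB(B) = 982219.89 − 982365.94 + 0.3086×474.0 − 0.04193×2.97×474.0 = -58.80 mGal
Difference = -58.80 − (114.20) = -173.00 mGal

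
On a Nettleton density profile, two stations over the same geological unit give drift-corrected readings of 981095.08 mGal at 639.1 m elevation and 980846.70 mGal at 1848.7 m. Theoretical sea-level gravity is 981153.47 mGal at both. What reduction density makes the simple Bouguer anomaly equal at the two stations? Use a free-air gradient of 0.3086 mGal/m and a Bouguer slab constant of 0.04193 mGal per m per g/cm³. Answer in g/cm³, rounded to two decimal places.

Δg_obs = 980846.70 − 981095.08 = -248.38 mGal over Δh = 1848.7 − 639.1 = 1209.6 m
Equal Bouguer anomalies ⇒ Δg_obs + (0.3086 − 0.04193ρ)·Δh = 0
0.3086 − 0.04193ρ = −Δg_obs/Δh = 0.20534
ρ = (0.3086 − 0.20534) / 0.04193 = 2.46 g/cm³

2.46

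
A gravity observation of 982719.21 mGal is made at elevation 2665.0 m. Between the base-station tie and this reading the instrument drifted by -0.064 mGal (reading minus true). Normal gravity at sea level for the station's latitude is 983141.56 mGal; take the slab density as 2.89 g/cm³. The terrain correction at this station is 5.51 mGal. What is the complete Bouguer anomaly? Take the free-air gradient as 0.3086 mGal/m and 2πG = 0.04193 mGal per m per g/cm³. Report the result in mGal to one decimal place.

Drift-corrected reading = 982719.21 − (-0.064) = 982719.274 mGal
Free-air correction = 0.3086 × 2665.0 = 822.42 mGal
Free-air anomaly = 982719.274 − 983141.56 + (822.42) = 400.134 mGal
Bouguer slab correction = 0.04193 × 2.89 × 2665.0 = 322.94 mGal
Simple Bouguer anomaly = 400.134 − (322.94) = 77.194 mGal
Complete Bouguer anomaly = 77.194 + 5.51 = 82.704 mGal

82.7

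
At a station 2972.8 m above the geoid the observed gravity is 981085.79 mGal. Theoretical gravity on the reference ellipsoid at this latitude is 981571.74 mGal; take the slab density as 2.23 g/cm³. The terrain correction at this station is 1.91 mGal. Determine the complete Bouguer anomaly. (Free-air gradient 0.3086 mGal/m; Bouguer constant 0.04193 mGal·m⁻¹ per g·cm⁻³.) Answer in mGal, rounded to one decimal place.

155.4

Free-air correction = 0.3086 × 2972.8 = 917.41 mGal
Free-air anomaly = 981085.79 − 981571.74 + (917.41) = 431.46 mGal
Bouguer slab correction = 0.04193 × 2.23 × 2972.8 = 277.97 mGal
Simple Bouguer anomaly = 431.46 − (277.97) = 153.49 mGal
Complete Bouguer anomaly = 153.49 + 1.91 = 155.40 mGal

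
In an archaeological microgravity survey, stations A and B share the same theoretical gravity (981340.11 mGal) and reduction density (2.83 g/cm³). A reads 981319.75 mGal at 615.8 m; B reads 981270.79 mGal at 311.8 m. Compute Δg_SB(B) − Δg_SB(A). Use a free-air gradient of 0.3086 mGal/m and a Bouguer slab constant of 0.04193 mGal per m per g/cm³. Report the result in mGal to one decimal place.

-106.7

Δg_SB(A) = 981319.75 − 981340.11 + 0.3086×615.8 − 0.04193×2.83×615.8 = 96.60 mGal
Δg_SB(B) = 981270.79 − 981340.11 + 0.3086×311.8 − 0.04193×2.83×311.8 = -10.10 mGal
Difference = -10.10 − (96.60) = -106.70 mGal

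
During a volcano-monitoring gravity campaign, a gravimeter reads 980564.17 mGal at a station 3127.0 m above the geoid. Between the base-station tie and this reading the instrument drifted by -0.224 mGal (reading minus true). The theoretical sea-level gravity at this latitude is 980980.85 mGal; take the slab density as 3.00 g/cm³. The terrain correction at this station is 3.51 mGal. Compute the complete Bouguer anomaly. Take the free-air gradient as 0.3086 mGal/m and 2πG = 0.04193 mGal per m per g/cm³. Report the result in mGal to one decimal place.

Drift-corrected reading = 980564.17 − (-0.224) = 980564.394 mGal
Free-air correction = 0.3086 × 3127.0 = 964.99 mGal
Free-air anomaly = 980564.394 − 980980.85 + (964.99) = 548.534 mGal
Bouguer slab correction = 0.04193 × 3.00 × 3127.0 = 393.35 mGal
Simple Bouguer anomaly = 548.534 − (393.35) = 155.184 mGal
Complete Bouguer anomaly = 155.184 + 3.51 = 158.694 mGal

158.7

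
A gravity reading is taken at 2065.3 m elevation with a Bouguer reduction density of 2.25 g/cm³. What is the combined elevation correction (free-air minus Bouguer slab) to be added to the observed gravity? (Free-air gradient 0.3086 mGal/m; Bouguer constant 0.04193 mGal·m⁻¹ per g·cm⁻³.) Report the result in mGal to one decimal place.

442.5

Combined gradient = 0.3086 − 0.04193 × 2.25 = 0.2142575 mGal/m
Combined elevation correction = 0.2142575 × 2065.3 = 442.5 mGal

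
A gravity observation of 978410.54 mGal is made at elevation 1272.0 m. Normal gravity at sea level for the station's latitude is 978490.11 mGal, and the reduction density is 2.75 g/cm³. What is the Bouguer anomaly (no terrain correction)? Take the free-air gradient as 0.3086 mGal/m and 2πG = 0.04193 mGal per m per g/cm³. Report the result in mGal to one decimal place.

166.3

Free-air correction = 0.3086 × 1272.0 = 392.54 mGal
Free-air anomaly = 978410.54 − 978490.11 + (392.54) = 312.97 mGal
Bouguer slab correction = 0.04193 × 2.75 × 1272.0 = 146.67 mGal
Simple Bouguer anomaly = 312.97 − (146.67) = 166.30 mGal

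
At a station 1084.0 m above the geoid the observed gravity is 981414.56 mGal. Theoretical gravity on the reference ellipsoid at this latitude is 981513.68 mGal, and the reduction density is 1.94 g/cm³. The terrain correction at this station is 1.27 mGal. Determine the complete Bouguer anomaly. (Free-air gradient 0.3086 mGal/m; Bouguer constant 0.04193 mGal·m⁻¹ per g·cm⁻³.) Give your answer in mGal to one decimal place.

Free-air correction = 0.3086 × 1084.0 = 334.52 mGal
Free-air anomaly = 981414.56 − 981513.68 + (334.52) = 235.40 mGal
Bouguer slab correction = 0.04193 × 1.94 × 1084.0 = 88.18 mGal
Simple Bouguer anomaly = 235.40 − (88.18) = 147.22 mGal
Complete Bouguer anomaly = 147.22 + 1.27 = 148.49 mGal

148.5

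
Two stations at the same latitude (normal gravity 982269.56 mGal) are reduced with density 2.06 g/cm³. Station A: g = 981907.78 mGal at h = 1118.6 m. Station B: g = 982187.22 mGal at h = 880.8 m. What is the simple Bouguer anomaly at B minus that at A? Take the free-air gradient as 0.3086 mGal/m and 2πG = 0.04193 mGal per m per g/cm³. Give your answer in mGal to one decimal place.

Δg_SB(A) = 981907.78 − 982269.56 + 0.3086×1118.6 − 0.04193×2.06×1118.6 = -113.20 mGal
Δg_SB(B) = 982187.22 − 982269.56 + 0.3086×880.8 − 0.04193×2.06×880.8 = 113.40 mGal
Difference = 113.40 − (-113.20) = 226.60 mGal

226.6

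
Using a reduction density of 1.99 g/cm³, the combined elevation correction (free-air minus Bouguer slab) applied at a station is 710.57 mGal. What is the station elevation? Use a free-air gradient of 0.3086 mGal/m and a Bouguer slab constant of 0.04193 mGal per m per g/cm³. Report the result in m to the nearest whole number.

3156

Combined gradient = 0.3086 − 0.04193 × 1.99 = 0.2251593 mGal/m
h = 710.57 / 0.2251593 = 3155.85 m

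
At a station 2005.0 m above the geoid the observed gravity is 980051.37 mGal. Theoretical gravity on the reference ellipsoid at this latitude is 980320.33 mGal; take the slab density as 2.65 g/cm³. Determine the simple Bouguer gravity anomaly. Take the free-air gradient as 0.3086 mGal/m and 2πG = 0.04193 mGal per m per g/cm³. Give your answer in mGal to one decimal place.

127.0

Free-air correction = 0.3086 × 2005.0 = 618.74 mGal
Free-air anomaly = 980051.37 − 980320.33 + (618.74) = 349.78 mGal
Bouguer slab correction = 0.04193 × 2.65 × 2005.0 = 222.78 mGal
Simple Bouguer anomaly = 349.78 − (222.78) = 127.00 mGal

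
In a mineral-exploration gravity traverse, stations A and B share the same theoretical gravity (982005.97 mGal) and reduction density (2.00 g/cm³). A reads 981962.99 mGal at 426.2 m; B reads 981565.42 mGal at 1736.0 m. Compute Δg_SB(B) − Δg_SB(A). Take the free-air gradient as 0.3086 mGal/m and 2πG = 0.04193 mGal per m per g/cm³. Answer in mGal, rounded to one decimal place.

-103.2

Δg_SB(A) = 981962.99 − 982005.97 + 0.3086×426.2 − 0.04193×2.00×426.2 = 52.80 mGal
Δg_SB(B) = 981565.42 − 982005.97 + 0.3086×1736.0 − 0.04193×2.00×1736.0 = -50.40 mGal
Difference = -50.40 − (52.80) = -103.20 mGal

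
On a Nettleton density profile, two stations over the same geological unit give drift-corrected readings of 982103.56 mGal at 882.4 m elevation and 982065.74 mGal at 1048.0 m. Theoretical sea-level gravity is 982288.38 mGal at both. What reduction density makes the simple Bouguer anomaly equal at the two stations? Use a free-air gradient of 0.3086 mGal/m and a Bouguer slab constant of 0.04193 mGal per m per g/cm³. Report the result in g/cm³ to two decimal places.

1.91

Δg_obs = 982065.74 − 982103.56 = -37.82 mGal over Δh = 1048.0 − 882.4 = 165.6 m
Equal Bouguer anomalies ⇒ Δg_obs + (0.3086 − 0.04193ρ)·Δh = 0
0.3086 − 0.04193ρ = −Δg_obs/Δh = 0.22838
ρ = (0.3086 − 0.22838) / 0.04193 = 1.91 g/cm³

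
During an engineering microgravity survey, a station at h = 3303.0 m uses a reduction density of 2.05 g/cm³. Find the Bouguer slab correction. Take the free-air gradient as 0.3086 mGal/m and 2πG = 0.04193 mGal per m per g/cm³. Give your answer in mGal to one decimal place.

Bouguer slab correction = 0.04193 × 2.05 × 3303.0 = 283.9 mGal

283.9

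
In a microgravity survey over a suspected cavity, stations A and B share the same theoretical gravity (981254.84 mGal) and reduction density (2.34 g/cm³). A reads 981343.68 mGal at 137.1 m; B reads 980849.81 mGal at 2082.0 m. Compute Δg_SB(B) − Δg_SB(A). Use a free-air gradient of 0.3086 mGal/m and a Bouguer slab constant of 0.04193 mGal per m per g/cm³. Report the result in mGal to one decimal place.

-84.5

Δg_SB(A) = 981343.68 − 981254.84 + 0.3086×137.1 − 0.04193×2.34×137.1 = 117.70 mGal
Δg_SB(B) = 980849.81 − 981254.84 + 0.3086×2082.0 − 0.04193×2.34×2082.0 = 33.20 mGal
Difference = 33.20 − (117.70) = -84.50 mGal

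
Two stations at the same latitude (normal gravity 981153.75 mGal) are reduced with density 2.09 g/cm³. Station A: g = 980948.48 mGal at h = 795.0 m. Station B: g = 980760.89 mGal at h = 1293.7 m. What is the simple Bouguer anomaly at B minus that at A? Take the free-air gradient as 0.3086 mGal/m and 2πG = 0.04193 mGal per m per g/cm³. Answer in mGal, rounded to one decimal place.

Δg_SB(A) = 980948.48 − 981153.75 + 0.3086×795.0 − 0.04193×2.09×795.0 = -29.60 mGal
Δg_SB(B) = 980760.89 − 981153.75 + 0.3086×1293.7 − 0.04193×2.09×1293.7 = -107.00 mGal
Difference = -107.00 − (-29.60) = -77.40 mGal

-77.4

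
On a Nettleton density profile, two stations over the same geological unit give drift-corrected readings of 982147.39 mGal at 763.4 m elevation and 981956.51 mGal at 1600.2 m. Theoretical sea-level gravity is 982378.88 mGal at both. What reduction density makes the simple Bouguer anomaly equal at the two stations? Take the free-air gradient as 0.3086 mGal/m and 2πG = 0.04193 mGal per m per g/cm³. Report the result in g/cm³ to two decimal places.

Δg_obs = 981956.51 − 982147.39 = -190.88 mGal over Δh = 1600.2 − 763.4 = 836.8 m
Equal Bouguer anomalies ⇒ Δg_obs + (0.3086 − 0.04193ρ)·Δh = 0
0.3086 − 0.04193ρ = −Δg_obs/Δh = 0.22811
ρ = (0.3086 − 0.22811) / 0.04193 = 1.92 g/cm³

1.92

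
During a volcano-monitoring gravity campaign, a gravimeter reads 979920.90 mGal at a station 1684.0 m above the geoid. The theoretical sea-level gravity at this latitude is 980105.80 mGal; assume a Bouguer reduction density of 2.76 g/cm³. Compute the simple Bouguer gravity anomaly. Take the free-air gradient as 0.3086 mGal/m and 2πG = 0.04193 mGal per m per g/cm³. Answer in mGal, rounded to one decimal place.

Free-air correction = 0.3086 × 1684.0 = 519.68 mGal
Free-air anomaly = 979920.90 − 980105.80 + (519.68) = 334.78 mGal
Bouguer slab correction = 0.04193 × 2.76 × 1684.0 = 194.88 mGal
Simple Bouguer anomaly = 334.78 − (194.88) = 139.90 mGal

139.9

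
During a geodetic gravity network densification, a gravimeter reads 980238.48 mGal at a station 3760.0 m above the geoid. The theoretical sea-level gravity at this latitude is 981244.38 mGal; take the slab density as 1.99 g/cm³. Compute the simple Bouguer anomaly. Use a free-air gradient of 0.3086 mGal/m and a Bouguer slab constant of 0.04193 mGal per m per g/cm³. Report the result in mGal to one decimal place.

Free-air correction = 0.3086 × 3760.0 = 1160.34 mGal
Free-air anomaly = 980238.48 − 981244.38 + (1160.34) = 154.44 mGal
Bouguer slab correction = 0.04193 × 1.99 × 3760.0 = 313.74 mGal
Simple Bouguer anomaly = 154.44 − (313.74) = -159.30 mGal

-159.3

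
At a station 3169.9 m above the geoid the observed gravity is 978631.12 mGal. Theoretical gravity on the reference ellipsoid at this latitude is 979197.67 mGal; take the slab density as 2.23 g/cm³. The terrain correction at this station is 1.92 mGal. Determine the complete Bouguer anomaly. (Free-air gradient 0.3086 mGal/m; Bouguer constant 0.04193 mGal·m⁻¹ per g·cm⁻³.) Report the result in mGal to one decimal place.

Free-air correction = 0.3086 × 3169.9 = 978.23 mGal
Free-air anomaly = 978631.12 − 979197.67 + (978.23) = 411.68 mGal
Bouguer slab correction = 0.04193 × 2.23 × 3169.9 = 296.40 mGal
Simple Bouguer anomaly = 411.68 − (296.40) = 115.28 mGal
Complete Bouguer anomaly = 115.28 + 1.92 = 117.20 mGal

117.2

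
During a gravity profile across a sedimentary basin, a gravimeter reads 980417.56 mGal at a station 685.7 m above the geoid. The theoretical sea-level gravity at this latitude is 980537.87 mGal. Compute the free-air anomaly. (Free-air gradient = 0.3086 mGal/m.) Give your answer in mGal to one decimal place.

Free-air correction = 0.3086 × 685.7 = 211.61 mGal
Free-air anomaly = 980417.56 − 980537.87 + (211.61) = 91.30 mGal

91.3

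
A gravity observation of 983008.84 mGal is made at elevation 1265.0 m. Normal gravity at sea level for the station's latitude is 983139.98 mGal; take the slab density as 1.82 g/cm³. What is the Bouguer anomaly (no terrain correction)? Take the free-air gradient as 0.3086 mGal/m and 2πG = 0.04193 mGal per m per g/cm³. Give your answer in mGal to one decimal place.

Free-air correction = 0.3086 × 1265.0 = 390.38 mGal
Free-air anomaly = 983008.84 − 983139.98 + (390.38) = 259.24 mGal
Bouguer slab correction = 0.04193 × 1.82 × 1265.0 = 96.54 mGal
Simple Bouguer anomaly = 259.24 − (96.54) = 162.70 mGal

162.7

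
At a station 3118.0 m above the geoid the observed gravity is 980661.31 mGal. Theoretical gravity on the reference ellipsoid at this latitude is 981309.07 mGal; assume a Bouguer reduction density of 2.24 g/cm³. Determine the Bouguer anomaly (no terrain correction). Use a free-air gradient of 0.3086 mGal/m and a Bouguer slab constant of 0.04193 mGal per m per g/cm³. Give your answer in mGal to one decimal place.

21.6

Free-air correction = 0.3086 × 3118.0 = 962.21 mGal
Free-air anomaly = 980661.31 − 981309.07 + (962.21) = 314.45 mGal
Bouguer slab correction = 0.04193 × 2.24 × 3118.0 = 292.85 mGal
Simple Bouguer anomaly = 314.45 − (292.85) = 21.60 mGal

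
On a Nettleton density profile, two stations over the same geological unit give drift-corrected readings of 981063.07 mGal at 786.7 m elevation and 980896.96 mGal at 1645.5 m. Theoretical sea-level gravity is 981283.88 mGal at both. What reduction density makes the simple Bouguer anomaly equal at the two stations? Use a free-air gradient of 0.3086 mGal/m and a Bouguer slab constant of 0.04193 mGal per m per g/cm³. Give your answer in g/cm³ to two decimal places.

2.75

Δg_obs = 980896.96 − 981063.07 = -166.11 mGal over Δh = 1645.5 − 786.7 = 858.8 m
Equal Bouguer anomalies ⇒ Δg_obs + (0.3086 − 0.04193ρ)·Δh = 0
0.3086 − 0.04193ρ = −Δg_obs/Δh = 0.19342
ρ = (0.3086 − 0.19342) / 0.04193 = 2.75 g/cm³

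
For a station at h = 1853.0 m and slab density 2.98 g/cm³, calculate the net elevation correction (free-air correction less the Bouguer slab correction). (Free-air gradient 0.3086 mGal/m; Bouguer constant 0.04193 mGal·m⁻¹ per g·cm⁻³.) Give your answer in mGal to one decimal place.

Combined gradient = 0.3086 − 0.04193 × 2.98 = 0.1836486 mGal/m
Combined elevation correction = 0.1836486 × 1853.0 = 340.3 mGal

340.3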